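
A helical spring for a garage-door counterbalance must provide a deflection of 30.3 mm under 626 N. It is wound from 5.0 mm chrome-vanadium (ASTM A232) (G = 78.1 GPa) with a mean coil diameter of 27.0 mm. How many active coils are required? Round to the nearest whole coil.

15

Required rate k = F/δ = 626/30.3 = 20.66 N/mm
N_a = Gd⁴/(8D³k) = (78.1×10³ × 5.0⁴)/(8 × 27.0³ × 20.66)
    = 4.88125e+07 / 3.25322e+06 = 15 → 15 coils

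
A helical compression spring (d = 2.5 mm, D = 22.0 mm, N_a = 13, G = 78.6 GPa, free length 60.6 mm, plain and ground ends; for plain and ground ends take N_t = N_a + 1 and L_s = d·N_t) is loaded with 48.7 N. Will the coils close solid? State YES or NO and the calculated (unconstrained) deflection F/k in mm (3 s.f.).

NO, δ = 17.6 mm

k = Gd⁴/(8D³N_a) = (78.6×10³)(2.5⁴)/(8·22.0³·13) = 2.7726 N/mm
N_t = 14; L_s = 2.5·14 = 35 mm; δ_solid = L₀ − L_s = 60.6 − 35 = 25.6 mm
δ = F/k = 48.7/2.7726 = 17.565 mm
δ < δ_solid → spring does not go solid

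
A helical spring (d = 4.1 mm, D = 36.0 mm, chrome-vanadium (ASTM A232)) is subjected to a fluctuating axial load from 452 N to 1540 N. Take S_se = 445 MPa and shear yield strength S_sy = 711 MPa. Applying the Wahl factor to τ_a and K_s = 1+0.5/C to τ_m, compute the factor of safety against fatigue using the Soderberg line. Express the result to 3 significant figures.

C = D/d = 36.0/4.1 = 8.7805; K_W = (4C−1)/(4C−4)+0.615/C = 1.1664; K_s = 1+0.5/C = 1.0569
F_a = (F_max−F_min)/2 = 544 N; F_m = (F_max+F_min)/2 = 996 N
τ_a = K_W·8F_aD/(πd³) = 1.1664 × 723.59 = 844.02 MPa
τ_m = K_s·8F_mD/(πd³) = 1.0569 × 1324.8 = 1400.2 MPa
Soderberg: 1/n_f = τ_a/S_se + τ_m/S_sy = 844.02/445 + 1400.2/711 = 1.89667 + 1.96940 = 3.8661
n_f = 1/3.8661 = 0.2587

0.259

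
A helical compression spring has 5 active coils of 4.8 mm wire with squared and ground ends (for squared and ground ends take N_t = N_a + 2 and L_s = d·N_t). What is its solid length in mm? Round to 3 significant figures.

squared and ground ends: N_t = N_a + 2 = 5 + 2 = 7
L_s = d·N_t = 4.8 × 7 = 33.6 mm

33.6 mm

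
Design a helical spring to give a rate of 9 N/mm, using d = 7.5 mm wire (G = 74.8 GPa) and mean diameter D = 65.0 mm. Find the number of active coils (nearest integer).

12

N_a = Gd⁴/(8D³k) = (74.8×10³ × 7.5⁴)/(8 × 65.0³ × 9)
    = 2.36672e+08 / 1.9773e+07 = 11.97 → 12 coils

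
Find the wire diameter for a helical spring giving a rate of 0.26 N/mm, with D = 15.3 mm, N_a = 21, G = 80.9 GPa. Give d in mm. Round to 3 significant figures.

d = (8D³N_a·k / G)^(1/4) = (8·15.3³·21·0.26 / (80.9×10³))^0.25
  = (1.9338)^0.25 = 1.1792 mm

1.18 mm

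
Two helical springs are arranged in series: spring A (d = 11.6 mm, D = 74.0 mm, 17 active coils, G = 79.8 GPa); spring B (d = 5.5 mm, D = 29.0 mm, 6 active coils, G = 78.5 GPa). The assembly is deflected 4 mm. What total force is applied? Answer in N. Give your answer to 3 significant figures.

k_A = Gd⁴/(8D³N_a) = (79.8×10³)(11.6⁴)/(8·74.0³·17) = 26.218 N/mm
k_B = Gd⁴/(8D³N_a) = (78.5×10³)(5.5⁴)/(8·29.0³·6) = 61.36 N/mm
Series: 1/k_eq = 1/26.218 + 1/61.36 = 0.054439; k_eq = 18.369 N/mm
F = k_eq·δ = 18.369·4 = 73.477 N

73.5 N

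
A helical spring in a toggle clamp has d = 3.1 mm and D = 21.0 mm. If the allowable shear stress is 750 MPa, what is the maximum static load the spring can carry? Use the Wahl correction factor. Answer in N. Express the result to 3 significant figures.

342 N

C = D/d = 21.0/3.1 = 6.7742
K_W = (4C−1)/(4C−4) + 0.615/C = 26.097/23.097 + 0.0908 = 1.2207
τ_max = K·8FD/(πd³) → F_max = τ_allow·πd³/(8DK)
F_max = 750·π·3.1³/(8·21.0·1.2207) = 70193/205.07 = 342.28 N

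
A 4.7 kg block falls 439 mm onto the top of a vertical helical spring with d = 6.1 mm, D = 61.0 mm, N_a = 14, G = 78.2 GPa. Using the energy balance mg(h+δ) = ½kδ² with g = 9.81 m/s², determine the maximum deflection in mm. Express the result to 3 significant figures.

109 mm

k = Gd⁴/(8D³N_a) = (78.2×10³)(6.1⁴)/(8·61.0³·14) = 4.2591 N/mm
W = mg = 4.7 × 9.81 = 46.107 N
½kδ² − Wδ − Wh = 0 → δ = (W + √(W² + 2kWh))/k
δ = (46.107 + √(2125.9 + 172417))/4.2591 = (46.107 + 417.78)/4.2591 = 108.92 mm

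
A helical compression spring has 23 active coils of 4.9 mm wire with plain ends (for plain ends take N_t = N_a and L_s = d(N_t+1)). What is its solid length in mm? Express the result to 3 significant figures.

plain ends: N_t = N_a = 23
L_s = d·(N_t+1) = 4.9 × 24 = 117.6 mm

118 mm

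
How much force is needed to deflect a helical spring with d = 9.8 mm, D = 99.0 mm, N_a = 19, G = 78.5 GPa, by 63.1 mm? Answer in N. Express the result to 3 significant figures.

k = Gd⁴/(8D³N_a) = (78.5×10³)(9.8⁴)/(8·99.0³·19) = 4.9094 N/mm
F = k·δ = 4.9094 × 63.1 = 309.78 N

310 N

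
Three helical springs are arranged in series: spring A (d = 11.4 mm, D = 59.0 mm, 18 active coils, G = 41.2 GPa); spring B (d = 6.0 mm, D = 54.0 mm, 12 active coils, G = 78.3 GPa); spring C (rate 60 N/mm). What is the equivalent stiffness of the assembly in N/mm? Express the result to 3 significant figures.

4.80 N/mm

k_A = Gd⁴/(8D³N_a) = (41.2×10³)(11.4⁴)/(8·59.0³·18) = 23.529 N/mm
k_B = Gd⁴/(8D³N_a) = (78.3×10³)(6.0⁴)/(8·54.0³·12) = 6.713 N/mm
Series: 1/k_eq = 1/23.529 + 1/6.713 + 1/60 = 0.20813; k_eq = 4.8046 N/mm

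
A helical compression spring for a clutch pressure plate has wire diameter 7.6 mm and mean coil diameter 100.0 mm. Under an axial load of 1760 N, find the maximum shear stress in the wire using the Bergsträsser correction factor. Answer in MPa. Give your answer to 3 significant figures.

Spring index C = D/d = 100.0/7.6 = 13.1579
K_B = (4C+2)/(4C−3) = 54.632/49.632 = 1.1007
τ₀ = 8FD/(πd³) = 8·1760·100.0/(π·7.6³) = 1.408e+06/1379.1 = 1021 MPa
τ_max = K·τ₀ = 1.1007 × 1021 = 1123.8 MPa

1120 MPa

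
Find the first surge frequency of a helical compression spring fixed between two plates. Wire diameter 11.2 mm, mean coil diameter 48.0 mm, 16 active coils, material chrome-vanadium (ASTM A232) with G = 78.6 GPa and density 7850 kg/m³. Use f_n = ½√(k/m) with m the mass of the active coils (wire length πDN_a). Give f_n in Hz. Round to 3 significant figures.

108 Hz

k = Gd⁴/(8D³N_a) = (78.6×10³)(11.2⁴)/(8·48.0³·16) = 87.37 N/mm = 87370 N/m
Wire length L = πDN_a = π·48.0·16 = 2412.7 mm
m = ρ·(πd²/4)·L = 7850 × 98.52×10⁻⁶ m² × 2.4127 m = 1.866 kg
f_n = ½√(k/m) = 0.5·√(87370/1.866) = 0.5·√(46822) = 108.19 Hz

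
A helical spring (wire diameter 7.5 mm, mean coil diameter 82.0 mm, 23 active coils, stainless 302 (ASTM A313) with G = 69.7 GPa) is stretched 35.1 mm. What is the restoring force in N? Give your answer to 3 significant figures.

k = Gd⁴/(8D³N_a) = (69.7×10³)(7.5⁴)/(8·82.0³·23) = 2.1738 N/mm
F = k·δ = 2.1738 × 35.1 = 76.3 N

76.3 N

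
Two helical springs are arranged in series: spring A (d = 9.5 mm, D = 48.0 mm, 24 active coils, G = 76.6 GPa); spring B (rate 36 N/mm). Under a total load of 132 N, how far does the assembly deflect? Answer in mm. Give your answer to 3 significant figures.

8.16 mm

k_A = Gd⁴/(8D³N_a) = (76.6×10³)(9.5⁴)/(8·48.0³·24) = 29.383 N/mm
Series: 1/k_eq = 1/29.383 + 1/36 = 0.061811; k_eq = 16.178 N/mm
δ = F/k_eq = 132/16.178 = 8.159 mm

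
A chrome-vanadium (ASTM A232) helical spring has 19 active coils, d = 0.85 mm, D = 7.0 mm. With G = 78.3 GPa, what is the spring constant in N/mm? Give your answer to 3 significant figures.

k = Gd⁴/(8D³N_a) = (78.3×10³ × 0.85⁴) / (8 × 7.0³ × 19)
  = 40873.1 / 52136 = 0.78397 N/mm

0.784 N/mm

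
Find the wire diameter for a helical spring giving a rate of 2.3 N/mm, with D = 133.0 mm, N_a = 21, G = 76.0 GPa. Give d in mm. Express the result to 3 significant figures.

d = (8D³N_a·k / G)^(1/4) = (8·133.0³·21·2.3 / (76.0×10³))^0.25
  = (11961)^0.25 = 10.4579 mm

10.5 mm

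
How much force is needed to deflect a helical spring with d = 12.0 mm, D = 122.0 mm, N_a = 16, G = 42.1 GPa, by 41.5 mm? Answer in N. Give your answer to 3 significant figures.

156 N

k = Gd⁴/(8D³N_a) = (42.1×10³)(12.0⁴)/(8·122.0³·16) = 3.7559 N/mm
F = k·δ = 3.7559 × 41.5 = 155.87 N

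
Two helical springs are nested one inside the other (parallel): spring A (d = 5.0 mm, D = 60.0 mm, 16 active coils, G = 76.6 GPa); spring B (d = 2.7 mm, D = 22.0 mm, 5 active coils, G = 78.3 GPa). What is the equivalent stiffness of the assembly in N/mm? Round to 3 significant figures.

11.5 N/mm

k_A = Gd⁴/(8D³N_a) = (76.6×10³)(5.0⁴)/(8·60.0³·16) = 1.7316 N/mm
k_B = Gd⁴/(8D³N_a) = (78.3×10³)(2.7⁴)/(8·22.0³·5) = 9.7699 N/mm
Parallel: k_eq = 1.7316 + 9.7699 = 11.501 N/mm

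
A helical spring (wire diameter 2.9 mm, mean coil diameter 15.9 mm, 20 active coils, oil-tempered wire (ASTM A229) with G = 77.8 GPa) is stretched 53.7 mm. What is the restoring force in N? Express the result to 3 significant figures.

459 N

k = Gd⁴/(8D³N_a) = (77.8×10³)(2.9⁴)/(8·15.9³·20) = 8.5558 N/mm
F = k·δ = 8.5558 × 53.7 = 459.45 N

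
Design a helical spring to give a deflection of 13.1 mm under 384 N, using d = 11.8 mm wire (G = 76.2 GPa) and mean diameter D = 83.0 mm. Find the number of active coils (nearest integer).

Required rate k = F/δ = 384/13.1 = 29.313 N/mm
N_a = Gd⁴/(8D³k) = (76.2×10³ × 11.8⁴)/(8 × 83.0³ × 29.313)
    = 1.47735e+09 / 1.34086e+08 = 11.02 → 11 coils

11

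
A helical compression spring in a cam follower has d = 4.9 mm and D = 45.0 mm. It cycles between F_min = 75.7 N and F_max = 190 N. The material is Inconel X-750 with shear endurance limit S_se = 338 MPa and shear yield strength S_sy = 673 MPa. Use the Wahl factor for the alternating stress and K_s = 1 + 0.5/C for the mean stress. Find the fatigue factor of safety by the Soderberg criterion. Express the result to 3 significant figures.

C = D/d = 45.0/4.9 = 9.1837; K_W = (4C−1)/(4C−4)+0.615/C = 1.1586; K_s = 1+0.5/C = 1.0544
F_a = (F_max−F_min)/2 = 57.15 N; F_m = (F_max+F_min)/2 = 132.85 N
τ_a = K_W·8F_aD/(πd³) = 1.1586 × 55.665 = 64.494 MPa
τ_m = K_s·8F_mD/(πd³) = 1.0544 × 129.4 = 136.44 MPa
Soderberg: 1/n_f = τ_a/S_se + τ_m/S_sy = 64.494/338 + 136.44/673 = 0.19081 + 0.20274 = 0.39355
n_f = 1/0.39355 = 2.541

2.54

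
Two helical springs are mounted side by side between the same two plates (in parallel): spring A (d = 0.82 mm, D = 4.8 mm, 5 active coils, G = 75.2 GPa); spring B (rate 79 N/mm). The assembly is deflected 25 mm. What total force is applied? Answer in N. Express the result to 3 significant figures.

k_A = Gd⁴/(8D³N_a) = (75.2×10³)(0.82⁴)/(8·4.8³·5) = 7.6858 N/mm
Parallel: k_eq = 7.6858 + 79 = 86.686 N/mm
F = k_eq·δ = 86.686·25 = 2167.1 N

2170 N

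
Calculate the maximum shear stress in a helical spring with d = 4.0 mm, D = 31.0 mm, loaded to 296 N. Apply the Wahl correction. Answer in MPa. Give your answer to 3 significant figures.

435 MPa

Spring index C = D/d = 31.0/4.0 = 7.7500
K_W = (4C−1)/(4C−4) + 0.615/C = 30.000/27.000 + 0.0794 = 1.1905
τ₀ = 8FD/(πd³) = 8·296·31.0/(π·4.0³) = 73408/201.06 = 365.1 MPa
τ_max = K·τ₀ = 1.1905 × 365.1 = 434.64 MPa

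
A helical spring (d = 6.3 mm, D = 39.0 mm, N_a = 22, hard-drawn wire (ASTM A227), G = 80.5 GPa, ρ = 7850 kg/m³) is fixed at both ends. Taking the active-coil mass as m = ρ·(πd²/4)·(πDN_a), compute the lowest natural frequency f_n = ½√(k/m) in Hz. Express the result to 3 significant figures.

67.9 Hz

k = Gd⁴/(8D³N_a) = (80.5×10³)(6.3⁴)/(8·39.0³·22) = 12.147 N/mm = 12147 N/m
Wire length L = πDN_a = π·39.0·22 = 2695.5 mm
m = ρ·(πd²/4)·L = 7850 × 31.172×10⁻⁶ m² × 2.6955 m = 0.6596 kg
f_n = ½√(k/m) = 0.5·√(12147/0.6596) = 0.5·√(18415) = 67.851 Hz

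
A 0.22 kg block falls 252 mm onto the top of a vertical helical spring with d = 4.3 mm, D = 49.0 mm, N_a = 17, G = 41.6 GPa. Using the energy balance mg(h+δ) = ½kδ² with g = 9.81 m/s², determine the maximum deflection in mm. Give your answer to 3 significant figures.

37.5 mm

k = Gd⁴/(8D³N_a) = (41.6×10³)(4.3⁴)/(8·49.0³·17) = 0.88887 N/mm
W = mg = 0.22 × 9.81 = 2.1582 N
½kδ² − Wδ − Wh = 0 → δ = (W + √(W² + 2kWh))/k
δ = (2.1582 + √(4.6578 + 966.857))/0.88887 = (2.1582 + 31.169)/0.88887 = 37.494 mm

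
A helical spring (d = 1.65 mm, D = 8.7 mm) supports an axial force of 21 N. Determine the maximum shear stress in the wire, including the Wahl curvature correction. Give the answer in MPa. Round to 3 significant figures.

134 MPa

Spring index C = D/d = 8.7/1.65 = 5.2727
K_W = (4C−1)/(4C−4) + 0.615/C = 20.091/17.091 + 0.1166 = 1.2922
τ₀ = 8FD/(πd³) = 8·21·8.7/(π·1.65³) = 1461.6/14.112 = 103.57 MPa
τ_max = K·τ₀ = 1.2922 × 103.57 = 133.83 MPa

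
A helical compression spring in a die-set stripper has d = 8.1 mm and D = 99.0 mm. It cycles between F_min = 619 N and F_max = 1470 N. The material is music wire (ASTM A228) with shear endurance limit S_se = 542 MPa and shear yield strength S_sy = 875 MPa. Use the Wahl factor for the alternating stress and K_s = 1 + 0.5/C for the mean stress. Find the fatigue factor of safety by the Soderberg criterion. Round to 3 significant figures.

0.995

C = D/d = 99.0/8.1 = 12.2222; K_W = (4C−1)/(4C−4)+0.615/C = 1.1171; K_s = 1+0.5/C = 1.0409
F_a = (F_max−F_min)/2 = 425.5 N; F_m = (F_max+F_min)/2 = 1044.5 N
τ_a = K_W·8F_aD/(πd³) = 1.1171 × 201.85 = 225.49 MPa
τ_m = K_s·8F_mD/(πd³) = 1.0409 × 495.48 = 515.75 MPa
Soderberg: 1/n_f = τ_a/S_se + τ_m/S_sy = 225.49/542 + 515.75/875 = 0.41604 + 0.58943 = 1.0055
n_f = 1/1.0055 = 0.9946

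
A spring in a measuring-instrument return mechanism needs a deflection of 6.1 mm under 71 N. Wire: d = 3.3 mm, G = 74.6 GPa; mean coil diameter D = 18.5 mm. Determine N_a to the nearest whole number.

Required rate k = F/δ = 71/6.1 = 11.639 N/mm
N_a = Gd⁴/(8D³k) = (74.6×10³ × 3.3⁴)/(8 × 18.5³ × 11.639)
    = 8.84697e+06 / 589568 = 15.01 → 15 coils

15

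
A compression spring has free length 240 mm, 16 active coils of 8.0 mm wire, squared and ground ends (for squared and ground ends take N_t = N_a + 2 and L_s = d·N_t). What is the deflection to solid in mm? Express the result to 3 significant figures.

N_t = 18; L_s = 8.0·18 = 144 mm
δ_solid = L₀ − L_s = 240 − 144 = 96 mm

96.0 mm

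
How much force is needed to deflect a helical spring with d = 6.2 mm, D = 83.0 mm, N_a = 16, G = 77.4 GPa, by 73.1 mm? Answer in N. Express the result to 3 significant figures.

114 N

k = Gd⁴/(8D³N_a) = (77.4×10³)(6.2⁴)/(8·83.0³·16) = 1.5627 N/mm
F = k·δ = 1.5627 × 73.1 = 114.23 N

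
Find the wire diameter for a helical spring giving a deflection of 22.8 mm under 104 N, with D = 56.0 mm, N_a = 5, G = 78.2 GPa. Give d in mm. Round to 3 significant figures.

Required rate k = F/δ = 104/22.8 = 4.5614 N/mm
d = (8D³N_a·k / G)^(1/4) = (8·56.0³·5·4.5614 / (78.2×10³))^0.25
  = (409.75)^0.25 = 4.4991 mm

4.50 mm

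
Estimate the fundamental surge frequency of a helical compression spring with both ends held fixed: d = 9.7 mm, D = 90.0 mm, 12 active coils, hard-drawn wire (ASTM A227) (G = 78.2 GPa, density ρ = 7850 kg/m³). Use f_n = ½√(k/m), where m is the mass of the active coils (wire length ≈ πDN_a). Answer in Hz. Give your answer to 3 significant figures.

k = Gd⁴/(8D³N_a) = (78.2×10³)(9.7⁴)/(8·90.0³·12) = 9.8922 N/mm = 9892.2 N/m
Wire length L = πDN_a = π·90.0·12 = 3392.9 mm
m = ρ·(πd²/4)·L = 7850 × 73.898×10⁻⁶ m² × 3.3929 m = 1.9682 kg
f_n = ½√(k/m) = 0.5·√(9892.2/1.9682) = 0.5·√(5026) = 35.447 Hz

35.4 Hz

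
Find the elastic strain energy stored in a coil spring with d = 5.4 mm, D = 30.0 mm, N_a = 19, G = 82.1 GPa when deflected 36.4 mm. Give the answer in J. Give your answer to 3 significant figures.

11.3 J

k = Gd⁴/(8D³N_a) = (82.1×10³)(5.4⁴)/(8·30.0³·19) = 17.01 N/mm
U = ½kδ² = 0.5 × 17.01 × 36.4² = 11269 N·mm = 11.269 J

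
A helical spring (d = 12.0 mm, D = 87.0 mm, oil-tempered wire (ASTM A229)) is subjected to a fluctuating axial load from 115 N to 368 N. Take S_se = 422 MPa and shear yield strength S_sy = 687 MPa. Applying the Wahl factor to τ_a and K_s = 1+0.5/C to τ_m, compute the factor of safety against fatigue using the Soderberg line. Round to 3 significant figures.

C = D/d = 87.0/12.0 = 7.2500; K_W = (4C−1)/(4C−4)+0.615/C = 1.2048; K_s = 1+0.5/C = 1.0690
F_a = (F_max−F_min)/2 = 126.5 N; F_m = (F_max+F_min)/2 = 241.5 N
τ_a = K_W·8F_aD/(πd³) = 1.2048 × 16.218 = 19.54 MPa
τ_m = K_s·8F_mD/(πd³) = 1.0690 × 30.962 = 33.098 MPa
Soderberg: 1/n_f = τ_a/S_se + τ_m/S_sy = 19.54/422 + 33.098/687 = 0.04630 + 0.04818 = 0.094481
n_f = 1/0.094481 = 10.58

10.6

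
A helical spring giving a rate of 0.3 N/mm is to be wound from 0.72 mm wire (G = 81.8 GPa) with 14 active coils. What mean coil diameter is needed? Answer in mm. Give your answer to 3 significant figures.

D = (Gd⁴/(8N_a·k))^(1/3) = (81.8×10³·0.72⁴/(8·14·0.3))^(1/3)
  = (654.25)^(1/3) = 8.6812 mm

8.68 mm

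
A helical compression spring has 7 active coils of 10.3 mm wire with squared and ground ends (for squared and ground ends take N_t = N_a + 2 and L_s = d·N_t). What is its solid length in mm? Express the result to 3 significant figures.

92.7 mm

squared and ground ends: N_t = N_a + 2 = 7 + 2 = 9
L_s = d·N_t = 10.3 × 9 = 92.7 mm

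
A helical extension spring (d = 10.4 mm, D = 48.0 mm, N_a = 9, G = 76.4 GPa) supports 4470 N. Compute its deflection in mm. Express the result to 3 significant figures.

39.8 mm

k = Gd⁴/(8D³N_a) = (76.4×10³)(10.4⁴)/(8·48.0³·9) = 112.25 N/mm
δ = F/k = 4470 / 112.25 = 39.823 mm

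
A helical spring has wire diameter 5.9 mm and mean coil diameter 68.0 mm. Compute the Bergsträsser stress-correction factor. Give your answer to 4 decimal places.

C = D/d = 68.0/5.9 = 11.5254
K_B = (4C+2)/(4C−3) = 48.102/43.102 = 1.1160

1.1160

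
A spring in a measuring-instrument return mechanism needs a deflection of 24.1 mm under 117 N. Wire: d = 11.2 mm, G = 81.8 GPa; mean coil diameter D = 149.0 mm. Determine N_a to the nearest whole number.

10

Required rate k = F/δ = 117/24.1 = 4.8548 N/mm
N_a = Gd⁴/(8D³k) = (81.8×10³ × 11.2⁴)/(8 × 149.0³ × 4.8548)
    = 1.28714e+09 / 1.28475e+08 = 10.02 → 10 coils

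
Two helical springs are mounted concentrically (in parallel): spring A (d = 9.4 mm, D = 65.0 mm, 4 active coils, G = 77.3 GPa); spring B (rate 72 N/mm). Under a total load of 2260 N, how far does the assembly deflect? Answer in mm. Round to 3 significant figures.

16.1 mm

k_A = Gd⁴/(8D³N_a) = (77.3×10³)(9.4⁴)/(8·65.0³·4) = 68.675 N/mm
Parallel: k_eq = 68.675 + 72 = 140.68 N/mm
δ = F/k_eq = 2260/140.68 = 16.065 mm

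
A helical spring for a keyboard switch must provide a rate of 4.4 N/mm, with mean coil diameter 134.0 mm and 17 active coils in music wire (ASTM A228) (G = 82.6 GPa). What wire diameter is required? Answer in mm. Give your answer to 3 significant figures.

11.5 mm

d = (8D³N_a·k / G)^(1/4) = (8·134.0³·17·4.4 / (82.6×10³))^0.25
  = (17431)^0.25 = 11.4903 mm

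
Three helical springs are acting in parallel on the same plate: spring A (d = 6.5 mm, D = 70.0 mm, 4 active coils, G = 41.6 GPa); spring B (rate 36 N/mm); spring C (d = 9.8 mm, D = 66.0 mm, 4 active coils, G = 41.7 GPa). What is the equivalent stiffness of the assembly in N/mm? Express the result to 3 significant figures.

k_A = Gd⁴/(8D³N_a) = (41.6×10³)(6.5⁴)/(8·70.0³·4) = 6.7655 N/mm
k_C = Gd⁴/(8D³N_a) = (41.7×10³)(9.8⁴)/(8·66.0³·4) = 41.808 N/mm
Parallel: k_eq = 6.7655 + 36 + 41.808 = 84.573 N/mm

84.6 N/mm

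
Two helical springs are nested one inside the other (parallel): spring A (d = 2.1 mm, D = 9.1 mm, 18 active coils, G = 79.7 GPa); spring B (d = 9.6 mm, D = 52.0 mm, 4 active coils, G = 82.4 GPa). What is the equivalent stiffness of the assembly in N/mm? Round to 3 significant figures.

170 N/mm

k_A = Gd⁴/(8D³N_a) = (79.7×10³)(2.1⁴)/(8·9.1³·18) = 14.284 N/mm
k_B = Gd⁴/(8D³N_a) = (82.4×10³)(9.6⁴)/(8·52.0³·4) = 155.54 N/mm
Parallel: k_eq = 14.284 + 155.54 = 169.83 N/mm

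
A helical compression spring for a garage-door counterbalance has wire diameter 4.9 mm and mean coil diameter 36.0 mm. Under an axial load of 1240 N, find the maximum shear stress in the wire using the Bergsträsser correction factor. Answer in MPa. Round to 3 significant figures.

1150 MPa

Spring index C = D/d = 36.0/4.9 = 7.3469
K_B = (4C+2)/(4C−3) = 31.388/26.388 = 1.1895
τ₀ = 8FD/(πd³) = 8·1240·36.0/(π·4.9³) = 357120/369.61 = 966.22 MPa
τ_max = K·τ₀ = 1.1895 × 966.22 = 1149.3 MPa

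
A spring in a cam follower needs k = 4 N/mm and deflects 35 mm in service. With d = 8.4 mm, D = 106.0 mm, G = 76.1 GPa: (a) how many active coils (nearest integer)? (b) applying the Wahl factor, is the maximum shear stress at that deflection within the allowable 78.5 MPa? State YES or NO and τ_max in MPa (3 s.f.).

N_a = Gd⁴/(8D³k) = (76.1×10³)(8.4⁴)/(8·106.0³·4) = 9.941 → N_a = 10
Actual rate k = Gd⁴/(8D³·10) = 3.9764 N/mm
Working load F = kδ = 3.9764·35 = 139.18 N
C = 106.0/8.4 = 12.6190; K_W = (4C−1)/(4C−4)+0.615/C = 1.1133
τ_max = K_W·8FD/(πd³) = 1.1133·63.383 = 70.563 MPa
τ_max ≤ 78.5 MPa → acceptable

(a) 10 coils; (b) YES, τ_max = 70.6 MPa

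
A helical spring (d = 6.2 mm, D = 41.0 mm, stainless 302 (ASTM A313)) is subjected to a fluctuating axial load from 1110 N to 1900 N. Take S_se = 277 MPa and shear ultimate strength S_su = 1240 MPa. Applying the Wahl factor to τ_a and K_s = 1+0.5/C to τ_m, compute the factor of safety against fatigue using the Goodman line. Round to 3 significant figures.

C = D/d = 41.0/6.2 = 6.6129; K_W = (4C−1)/(4C−4)+0.615/C = 1.2266; K_s = 1+0.5/C = 1.0756
F_a = (F_max−F_min)/2 = 395 N; F_m = (F_max+F_min)/2 = 1505 N
τ_a = K_W·8F_aD/(πd³) = 1.2266 × 173.04 = 212.25 MPa
τ_m = K_s·8F_mD/(πd³) = 1.0756 × 659.3 = 709.15 MPa
Goodman: 1/n_f = τ_a/S_se + τ_m/S_su = 212.25/277 + 709.15/1240 = 0.76626 + 0.57190 = 1.3382
n_f = 1/1.3382 = 0.7473

0.747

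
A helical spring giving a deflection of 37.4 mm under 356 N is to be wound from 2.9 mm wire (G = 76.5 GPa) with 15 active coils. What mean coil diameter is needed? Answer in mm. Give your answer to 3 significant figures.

Required rate k = F/δ = 356/37.4 = 9.5187 N/mm
D = (Gd⁴/(8N_a·k))^(1/3) = (76.5×10³·2.9⁴/(8·15·9.5187))^(1/3)
  = (4736.9)^(1/3) = 16.7944 mm

16.8 mm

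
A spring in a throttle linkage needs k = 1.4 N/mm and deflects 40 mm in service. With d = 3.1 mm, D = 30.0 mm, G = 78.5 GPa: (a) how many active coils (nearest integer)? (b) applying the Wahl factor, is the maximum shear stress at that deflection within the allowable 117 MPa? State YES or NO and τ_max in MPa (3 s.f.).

(a) 24 coils; (b) NO, τ_max = 165 MPa

N_a = Gd⁴/(8D³k) = (78.5×10³)(3.1⁴)/(8·30.0³·1.4) = 23.97 → N_a = 24
Actual rate k = Gd⁴/(8D³·24) = 1.3985 N/mm
Working load F = kδ = 1.3985·40 = 55.939 N
C = 30.0/3.1 = 9.6774; K_W = (4C−1)/(4C−4)+0.615/C = 1.1500
τ_max = K_W·8FD/(πd³) = 1.1500·143.45 = 164.96 MPa
τ_max > 117 MPa → exceeds allowable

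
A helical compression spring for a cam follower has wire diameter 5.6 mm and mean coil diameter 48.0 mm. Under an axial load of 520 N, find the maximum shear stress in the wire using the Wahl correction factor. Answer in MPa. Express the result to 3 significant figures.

Spring index C = D/d = 48.0/5.6 = 8.5714
K_W = (4C−1)/(4C−4) + 0.615/C = 33.286/30.286 + 0.0717 = 1.1708
τ₀ = 8FD/(πd³) = 8·520·48.0/(π·5.6³) = 199680/551.71 = 361.93 MPa
τ_max = K·τ₀ = 1.1708 × 361.93 = 423.75 MPa

424 MPa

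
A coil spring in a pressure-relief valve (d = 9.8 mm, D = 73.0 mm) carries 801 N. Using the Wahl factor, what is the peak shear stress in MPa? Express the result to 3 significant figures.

Spring index C = D/d = 73.0/9.8 = 7.4490
K_W = (4C−1)/(4C−4) + 0.615/C = 28.796/25.796 + 0.0826 = 1.1989
τ₀ = 8FD/(πd³) = 8·801·73.0/(π·9.8³) = 467784/2956.8 = 158.2 MPa
τ_max = K·τ₀ = 1.1989 × 158.2 = 189.66 MPa

190 MPa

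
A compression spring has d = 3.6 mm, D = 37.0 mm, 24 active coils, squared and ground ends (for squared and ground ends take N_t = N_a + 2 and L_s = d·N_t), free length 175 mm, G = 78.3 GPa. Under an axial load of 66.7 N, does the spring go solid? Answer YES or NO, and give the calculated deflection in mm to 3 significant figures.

k = Gd⁴/(8D³N_a) = (78.3×10³)(3.6⁴)/(8·37.0³·24) = 1.3523 N/mm
N_t = 26; L_s = 3.6·26 = 93.6 mm; δ_solid = L₀ − L_s = 175 − 93.6 = 81.4 mm
δ = F/k = 66.7/1.3523 = 49.324 mm
δ < δ_solid → spring does not go solid

NO, δ = 49.3 mm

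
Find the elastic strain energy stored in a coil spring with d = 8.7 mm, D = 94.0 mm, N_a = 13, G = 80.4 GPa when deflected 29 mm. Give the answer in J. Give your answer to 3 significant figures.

2.24 J

k = Gd⁴/(8D³N_a) = (80.4×10³)(8.7⁴)/(8·94.0³·13) = 5.3323 N/mm
U = ½kδ² = 0.5 × 5.3323 × 29² = 2242.2 N·mm = 2.2422 J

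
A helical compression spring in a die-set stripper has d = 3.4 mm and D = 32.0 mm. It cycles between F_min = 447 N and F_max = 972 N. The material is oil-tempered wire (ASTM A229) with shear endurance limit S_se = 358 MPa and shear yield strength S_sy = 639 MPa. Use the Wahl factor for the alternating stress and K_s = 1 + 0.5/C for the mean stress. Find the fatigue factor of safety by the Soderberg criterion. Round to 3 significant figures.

0.239

C = D/d = 32.0/3.4 = 9.4118; K_W = (4C−1)/(4C−4)+0.615/C = 1.1545; K_s = 1+0.5/C = 1.0531
F_a = (F_max−F_min)/2 = 262.5 N; F_m = (F_max+F_min)/2 = 709.5 N
τ_a = K_W·8F_aD/(πd³) = 1.1545 × 544.23 = 628.32 MPa
τ_m = K_s·8F_mD/(πd³) = 1.0531 × 1471 = 1549.1 MPa
Soderberg: 1/n_f = τ_a/S_se + τ_m/S_sy = 628.32/358 + 1549.1/639 = 1.75507 + 2.42429 = 4.1794
n_f = 1/4.1794 = 0.2393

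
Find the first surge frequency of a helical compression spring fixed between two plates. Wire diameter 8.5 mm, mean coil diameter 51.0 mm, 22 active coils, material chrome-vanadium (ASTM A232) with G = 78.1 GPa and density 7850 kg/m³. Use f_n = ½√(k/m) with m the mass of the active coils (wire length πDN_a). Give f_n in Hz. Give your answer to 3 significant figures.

52.7 Hz

k = Gd⁴/(8D³N_a) = (78.1×10³)(8.5⁴)/(8·51.0³·22) = 17.462 N/mm = 17462 N/m
Wire length L = πDN_a = π·51.0·22 = 3524.9 mm
m = ρ·(πd²/4)·L = 7850 × 56.745×10⁻⁶ m² × 3.5249 m = 1.5701 kg
f_n = ½√(k/m) = 0.5·√(17462/1.5701) = 0.5·√(11122) = 52.729 Hz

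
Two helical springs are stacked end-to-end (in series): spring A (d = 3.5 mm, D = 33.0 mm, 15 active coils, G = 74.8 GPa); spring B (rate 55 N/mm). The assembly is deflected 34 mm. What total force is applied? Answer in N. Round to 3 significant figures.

k_A = Gd⁴/(8D³N_a) = (74.8×10³)(3.5⁴)/(8·33.0³·15) = 2.6029 N/mm
Series: 1/k_eq = 1/2.6029 + 1/55 = 0.40237; k_eq = 2.4852 N/mm
F = k_eq·δ = 2.4852·34 = 84.498 N

84.5 N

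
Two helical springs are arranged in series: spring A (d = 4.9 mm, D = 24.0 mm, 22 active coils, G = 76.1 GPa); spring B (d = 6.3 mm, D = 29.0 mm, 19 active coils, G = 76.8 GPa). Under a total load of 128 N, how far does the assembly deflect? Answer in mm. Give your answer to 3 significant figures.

k_A = Gd⁴/(8D³N_a) = (76.1×10³)(4.9⁴)/(8·24.0³·22) = 18.031 N/mm
k_B = Gd⁴/(8D³N_a) = (76.8×10³)(6.3⁴)/(8·29.0³·19) = 32.635 N/mm
Series: 1/k_eq = 1/18.031 + 1/32.635 = 0.086101; k_eq = 11.614 N/mm
δ = F/k_eq = 128/11.614 = 11.021 mm

11.0 mm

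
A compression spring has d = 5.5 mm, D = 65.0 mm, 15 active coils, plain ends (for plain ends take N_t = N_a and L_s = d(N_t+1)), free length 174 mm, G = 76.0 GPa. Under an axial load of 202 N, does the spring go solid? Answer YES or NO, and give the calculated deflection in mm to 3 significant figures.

YES, δ = 95.7 mm

k = Gd⁴/(8D³N_a) = (76.0×10³)(5.5⁴)/(8·65.0³·15) = 2.1103 N/mm
N_t = 15; L_s = 5.5·16 = 88 mm; δ_solid = L₀ − L_s = 174 − 88 = 86 mm
δ = F/k = 202/2.1103 = 95.721 mm
δ ≥ δ_solid → spring goes solid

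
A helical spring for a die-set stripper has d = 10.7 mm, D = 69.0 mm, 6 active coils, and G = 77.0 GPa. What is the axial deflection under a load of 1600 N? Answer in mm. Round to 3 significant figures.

k = Gd⁴/(8D³N_a) = (77.0×10³)(10.7⁴)/(8·69.0³·6) = 64.008 N/mm
δ = F/k = 1600 / 64.008 = 24.997 mm

25.0 mm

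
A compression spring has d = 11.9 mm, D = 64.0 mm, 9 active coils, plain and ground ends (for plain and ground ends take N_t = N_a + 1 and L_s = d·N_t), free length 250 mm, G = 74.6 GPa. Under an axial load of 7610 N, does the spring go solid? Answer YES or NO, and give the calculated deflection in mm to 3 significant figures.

NO, δ = 96.0 mm

k = Gd⁴/(8D³N_a) = (74.6×10³)(11.9⁴)/(8·64.0³·9) = 79.26 N/mm
N_t = 10; L_s = 11.9·10 = 119 mm; δ_solid = L₀ − L_s = 250 − 119 = 131 mm
δ = F/k = 7610/79.26 = 96.013 mm
δ < δ_solid → spring does not go solid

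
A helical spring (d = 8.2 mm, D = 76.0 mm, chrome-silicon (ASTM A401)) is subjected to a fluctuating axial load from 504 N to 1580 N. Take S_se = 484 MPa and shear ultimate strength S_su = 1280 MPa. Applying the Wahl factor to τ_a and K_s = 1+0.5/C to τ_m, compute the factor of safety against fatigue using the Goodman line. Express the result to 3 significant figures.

1.33

C = D/d = 76.0/8.2 = 9.2683; K_W = (4C−1)/(4C−4)+0.615/C = 1.1571; K_s = 1+0.5/C = 1.0539
F_a = (F_max−F_min)/2 = 538 N; F_m = (F_max+F_min)/2 = 1042 N
τ_a = K_W·8F_aD/(πd³) = 1.1571 × 188.84 = 218.5 MPa
τ_m = K_s·8F_mD/(πd³) = 1.0539 × 365.75 = 385.48 MPa
Goodman: 1/n_f = τ_a/S_se + τ_m/S_su = 218.5/484 + 385.48/1280 = 0.45145 + 0.30115 = 0.7526
n_f = 1/0.7526 = 1.329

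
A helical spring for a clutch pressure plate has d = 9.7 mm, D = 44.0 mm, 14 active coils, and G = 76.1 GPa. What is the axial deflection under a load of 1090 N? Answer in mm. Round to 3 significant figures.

k = Gd⁴/(8D³N_a) = (76.1×10³)(9.7⁴)/(8·44.0³·14) = 70.615 N/mm
δ = F/k = 1090 / 70.615 = 15.436 mm

15.4 mm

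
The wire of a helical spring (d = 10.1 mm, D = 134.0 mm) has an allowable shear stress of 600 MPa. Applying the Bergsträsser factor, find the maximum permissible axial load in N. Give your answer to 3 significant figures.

1650 N

C = D/d = 134.0/10.1 = 13.2673
K_B = (4C+2)/(4C−3) = 55.069/50.069 = 1.0999
τ_max = K·8FD/(πd³) → F_max = τ_allow·πd³/(8DK)
F_max = 600·π·10.1³/(8·134.0·1.0999) = 1.9421e+06/1179.1 = 1647.1 N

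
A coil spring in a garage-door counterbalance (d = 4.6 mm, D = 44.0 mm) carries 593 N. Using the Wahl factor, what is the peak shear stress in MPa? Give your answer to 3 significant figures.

786 MPa

Spring index C = D/d = 44.0/4.6 = 9.5652
K_W = (4C−1)/(4C−4) + 0.615/C = 37.261/34.261 + 0.0643 = 1.1519
τ₀ = 8FD/(πd³) = 8·593·44.0/(π·4.6³) = 208736/305.79 = 682.61 MPa
τ_max = K·τ₀ = 1.1519 × 682.61 = 786.27 MPa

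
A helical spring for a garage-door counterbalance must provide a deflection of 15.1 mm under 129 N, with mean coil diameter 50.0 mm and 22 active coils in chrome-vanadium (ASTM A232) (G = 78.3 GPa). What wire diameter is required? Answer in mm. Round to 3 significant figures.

7.00 mm

Required rate k = F/δ = 129/15.1 = 8.543 N/mm
d = (8D³N_a·k / G)^(1/4) = (8·50.0³·22·8.543 / (78.3×10³))^0.25
  = (2400.3)^0.25 = 6.9995 mm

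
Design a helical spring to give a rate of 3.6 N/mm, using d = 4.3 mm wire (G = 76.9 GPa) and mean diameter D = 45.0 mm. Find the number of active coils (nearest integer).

N_a = Gd⁴/(8D³k) = (76.9×10³ × 4.3⁴)/(8 × 45.0³ × 3.6)
    = 2.62906e+07 / 2.6244e+06 = 10.02 → 10 coils

10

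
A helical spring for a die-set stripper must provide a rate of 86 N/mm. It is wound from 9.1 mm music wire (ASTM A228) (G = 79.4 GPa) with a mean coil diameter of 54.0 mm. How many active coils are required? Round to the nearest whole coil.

5

N_a = Gd⁴/(8D³k) = (79.4×10³ × 9.1⁴)/(8 × 54.0³ × 86)
    = 5.44485e+08 / 1.08335e+08 = 5.026 → 5 coils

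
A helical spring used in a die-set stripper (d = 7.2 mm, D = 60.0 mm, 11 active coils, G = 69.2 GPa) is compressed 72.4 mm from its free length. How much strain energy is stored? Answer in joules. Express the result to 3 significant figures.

k = Gd⁴/(8D³N_a) = (69.2×10³)(7.2⁴)/(8·60.0³·11) = 9.7836 N/mm
U = ½kδ² = 0.5 × 9.7836 × 72.4² = 25642 N·mm = 25.642 J

25.6 J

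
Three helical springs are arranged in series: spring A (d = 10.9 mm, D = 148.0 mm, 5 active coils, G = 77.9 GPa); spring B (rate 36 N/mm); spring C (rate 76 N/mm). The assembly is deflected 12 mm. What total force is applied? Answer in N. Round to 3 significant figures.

k_A = Gd⁴/(8D³N_a) = (77.9×10³)(10.9⁴)/(8·148.0³·5) = 8.48 N/mm
Series: 1/k_eq = 1/8.48 + 1/36 + 1/76 = 0.15886; k_eq = 6.2949 N/mm
F = k_eq·δ = 6.2949·12 = 75.538 N

75.5 N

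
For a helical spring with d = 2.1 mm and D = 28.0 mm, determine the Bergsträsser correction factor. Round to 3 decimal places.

C = D/d = 28.0/2.1 = 13.3333
K_B = (4C+2)/(4C−3) = 55.333/50.333 = 1.0993

1.099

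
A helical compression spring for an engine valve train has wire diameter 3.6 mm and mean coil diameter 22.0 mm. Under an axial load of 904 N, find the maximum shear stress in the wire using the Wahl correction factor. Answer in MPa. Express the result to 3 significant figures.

1350 MPa

Spring index C = D/d = 22.0/3.6 = 6.1111
K_W = (4C−1)/(4C−4) + 0.615/C = 23.444/20.444 + 0.1006 = 1.2474
τ₀ = 8FD/(πd³) = 8·904·22.0/(π·3.6³) = 159104/146.57 = 1085.5 MPa
τ_max = K·τ₀ = 1.2474 × 1085.5 = 1354 MPa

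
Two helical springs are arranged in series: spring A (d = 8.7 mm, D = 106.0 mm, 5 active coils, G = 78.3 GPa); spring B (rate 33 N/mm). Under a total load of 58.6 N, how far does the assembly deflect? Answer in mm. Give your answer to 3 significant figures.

k_A = Gd⁴/(8D³N_a) = (78.3×10³)(8.7⁴)/(8·106.0³·5) = 9.4159 N/mm
Series: 1/k_eq = 1/9.4159 + 1/33 = 0.13651; k_eq = 7.3257 N/mm
δ = F/k_eq = 58.6/7.3257 = 7.9993 mm

8.00 mm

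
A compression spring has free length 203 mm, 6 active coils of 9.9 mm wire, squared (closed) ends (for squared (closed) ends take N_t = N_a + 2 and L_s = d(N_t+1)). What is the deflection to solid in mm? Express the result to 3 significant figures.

114 mm

N_t = 8; L_s = 9.9·9 = 89.1 mm
δ_solid = L₀ − L_s = 203 − 89.1 = 113.9 mm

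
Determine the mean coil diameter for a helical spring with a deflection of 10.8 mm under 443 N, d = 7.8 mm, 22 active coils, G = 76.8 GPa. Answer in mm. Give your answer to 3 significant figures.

Required rate k = F/δ = 443/10.8 = 41.019 N/mm
D = (Gd⁴/(8N_a·k))^(1/3) = (76.8×10³·7.8⁴/(8·22·41.019))^(1/3)
  = (39377.4)^(1/3) = 34.0212 mm

34.0 mm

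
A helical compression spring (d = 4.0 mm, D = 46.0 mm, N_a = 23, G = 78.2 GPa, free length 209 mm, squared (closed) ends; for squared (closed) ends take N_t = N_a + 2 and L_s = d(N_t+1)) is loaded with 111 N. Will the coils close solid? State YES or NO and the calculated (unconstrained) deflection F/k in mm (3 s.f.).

k = Gd⁴/(8D³N_a) = (78.2×10³)(4.0⁴)/(8·46.0³·23) = 1.1178 N/mm
N_t = 25; L_s = 4.0·26 = 104 mm; δ_solid = L₀ − L_s = 209 − 104 = 105 mm
δ = F/k = 111/1.1178 = 99.304 mm
δ < δ_solid → spring does not go solid

NO, δ = 99.3 mm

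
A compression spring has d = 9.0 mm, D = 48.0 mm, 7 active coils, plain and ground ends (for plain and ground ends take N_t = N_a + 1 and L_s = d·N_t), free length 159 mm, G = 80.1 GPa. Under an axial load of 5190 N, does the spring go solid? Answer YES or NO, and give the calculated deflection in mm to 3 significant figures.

NO, δ = 61.2 mm

k = Gd⁴/(8D³N_a) = (80.1×10³)(9.0⁴)/(8·48.0³·7) = 84.858 N/mm
N_t = 8; L_s = 9.0·8 = 72 mm; δ_solid = L₀ − L_s = 159 − 72 = 87 mm
δ = F/k = 5190/84.858 = 61.161 mm
δ < δ_solid → spring does not go solid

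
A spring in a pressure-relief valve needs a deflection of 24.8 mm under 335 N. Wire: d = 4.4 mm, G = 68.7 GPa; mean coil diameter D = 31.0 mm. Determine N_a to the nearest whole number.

8

Required rate k = F/δ = 335/24.8 = 13.508 N/mm
N_a = Gd⁴/(8D³k) = (68.7×10³ × 4.4⁴)/(8 × 31.0³ × 13.508)
    = 2.57494e+07 / 3.21935e+06 = 7.998 → 8 coils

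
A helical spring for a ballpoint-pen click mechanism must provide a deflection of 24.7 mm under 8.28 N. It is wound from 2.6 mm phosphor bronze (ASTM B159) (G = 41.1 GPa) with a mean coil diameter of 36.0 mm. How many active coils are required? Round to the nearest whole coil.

15

Required rate k = F/δ = 8.28/24.7 = 0.33522 N/mm
N_a = Gd⁴/(8D³k) = (41.1×10³ × 2.6⁴)/(8 × 36.0³ × 0.33522)
    = 1.87817e+06 / 125121 = 15.01 → 15 coils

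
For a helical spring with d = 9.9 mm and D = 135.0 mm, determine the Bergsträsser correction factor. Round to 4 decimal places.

1.0970

C = D/d = 135.0/9.9 = 13.6364
K_B = (4C+2)/(4C−3) = 56.545/51.545 = 1.0970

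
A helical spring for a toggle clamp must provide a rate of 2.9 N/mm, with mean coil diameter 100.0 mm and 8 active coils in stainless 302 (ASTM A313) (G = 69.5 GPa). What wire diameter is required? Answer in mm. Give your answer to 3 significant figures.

d = (8D³N_a·k / G)^(1/4) = (8·100.0³·8·2.9 / (69.5×10³))^0.25
  = (2670.5)^0.25 = 7.1887 mm

7.19 mm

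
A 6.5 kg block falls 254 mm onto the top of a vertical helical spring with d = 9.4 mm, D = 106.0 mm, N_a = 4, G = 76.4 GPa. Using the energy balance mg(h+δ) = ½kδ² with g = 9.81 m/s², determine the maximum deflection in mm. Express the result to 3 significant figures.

k = Gd⁴/(8D³N_a) = (76.4×10³)(9.4⁴)/(8·106.0³·4) = 15.651 N/mm
W = mg = 6.5 × 9.81 = 63.765 N
½kδ² − Wδ − Wh = 0 → δ = (W + √(W² + 2kWh))/k
δ = (63.765 + √(4066 + 506971))/15.651 = (63.765 + 714.87)/15.651 = 49.75 mm

49.8 mm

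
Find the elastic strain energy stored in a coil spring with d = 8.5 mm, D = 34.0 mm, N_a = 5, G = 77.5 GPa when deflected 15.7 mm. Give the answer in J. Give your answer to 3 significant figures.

31.7 J

k = Gd⁴/(8D³N_a) = (77.5×10³)(8.5⁴)/(8·34.0³·5) = 257.32 N/mm
U = ½kδ² = 0.5 × 257.32 × 15.7² = 31714 N·mm = 31.714 J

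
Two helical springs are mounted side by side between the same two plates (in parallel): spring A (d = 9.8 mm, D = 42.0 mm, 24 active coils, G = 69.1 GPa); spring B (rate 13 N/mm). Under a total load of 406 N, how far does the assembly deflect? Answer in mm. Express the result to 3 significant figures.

7.02 mm

k_A = Gd⁴/(8D³N_a) = (69.1×10³)(9.8⁴)/(8·42.0³·24) = 44.806 N/mm
Parallel: k_eq = 44.806 + 13 = 57.806 N/mm
δ = F/k_eq = 406/57.806 = 7.0235 mm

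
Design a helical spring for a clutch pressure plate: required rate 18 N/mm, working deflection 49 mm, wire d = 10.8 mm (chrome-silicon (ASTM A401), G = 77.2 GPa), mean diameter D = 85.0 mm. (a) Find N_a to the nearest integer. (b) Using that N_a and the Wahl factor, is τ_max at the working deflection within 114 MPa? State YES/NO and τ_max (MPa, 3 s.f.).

(a) 12 coils; (b) NO, τ_max = 178 MPa

N_a = Gd⁴/(8D³k) = (77.2×10³)(10.8⁴)/(8·85.0³·18) = 11.88 → N_a = 12
Actual rate k = Gd⁴/(8D³·12) = 17.815 N/mm
Working load F = kδ = 17.815·49 = 872.93 N
C = 85.0/10.8 = 7.8704; K_W = (4C−1)/(4C−4)+0.615/C = 1.1873
τ_max = K_W·8FD/(πd³) = 1.1873·149.99 = 178.09 MPa
τ_max > 114 MPa → exceeds allowable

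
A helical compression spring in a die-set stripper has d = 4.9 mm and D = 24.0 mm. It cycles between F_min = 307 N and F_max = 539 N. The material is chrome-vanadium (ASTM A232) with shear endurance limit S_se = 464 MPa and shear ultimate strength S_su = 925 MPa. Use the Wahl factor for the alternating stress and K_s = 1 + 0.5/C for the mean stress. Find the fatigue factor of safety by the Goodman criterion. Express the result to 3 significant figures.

C = D/d = 24.0/4.9 = 4.8980; K_W = (4C−1)/(4C−4)+0.615/C = 1.3180; K_s = 1+0.5/C = 1.1021
F_a = (F_max−F_min)/2 = 116 N; F_m = (F_max+F_min)/2 = 423 N
τ_a = K_W·8F_aD/(πd³) = 1.3180 × 60.259 = 79.419 MPa
τ_m = K_s·8F_mD/(πd³) = 1.1021 × 219.74 = 242.17 MPa
Goodman: 1/n_f = τ_a/S_se + τ_m/S_su = 79.419/464 + 242.17/925 = 0.17116 + 0.26180 = 0.43297
n_f = 1/0.43297 = 2.31

2.31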